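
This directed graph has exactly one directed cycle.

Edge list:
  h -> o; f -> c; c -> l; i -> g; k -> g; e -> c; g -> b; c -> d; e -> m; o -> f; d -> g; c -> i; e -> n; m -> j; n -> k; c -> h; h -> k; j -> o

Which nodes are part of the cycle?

DFS with gray/black marking from c:
c gray
  i gray
    g gray
      b gray
      b black
    g black
  i black
  d gray
    d→g: g black — skip
  d black
  l gray
  l black
  h gray
    o gray
      f gray
        f→c: c is gray → back edge
Back edge closes the cycle c → h → o → f → c; its vertices are {c, f, h, o}.

c, f, h, o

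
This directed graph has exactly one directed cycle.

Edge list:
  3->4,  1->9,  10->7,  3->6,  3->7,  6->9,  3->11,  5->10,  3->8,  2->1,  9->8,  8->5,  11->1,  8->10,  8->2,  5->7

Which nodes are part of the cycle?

1, 2, 8, 9

DFS with gray/black marking from 8:
8 gray
  2 gray
    1 gray
      9 gray
        9→8: 8 is gray → back edge
Back edge closes the cycle 8 → 2 → 1 → 9 → 8; its vertices are {1, 2, 8, 9}.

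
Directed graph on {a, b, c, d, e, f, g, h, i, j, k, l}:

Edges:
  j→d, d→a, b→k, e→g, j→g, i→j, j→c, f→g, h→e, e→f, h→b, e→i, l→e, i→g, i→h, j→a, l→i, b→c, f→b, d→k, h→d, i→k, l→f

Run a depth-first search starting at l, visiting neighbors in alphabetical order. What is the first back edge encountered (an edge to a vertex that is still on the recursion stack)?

DFS from l (visiting neighbors in alphabetical order); mark gray on enter, black on exit:
l gray
  e gray
    f gray
      b gray
        c gray
        c black
        k gray
        k black
      b black
      g gray
      g black
    f black
    e→g: g black — skip
    i gray
      i→g: g black — skip
      h gray
        h→b: b black — skip
        d gray
          a gray
          a black
          d→k: k black — skip
        d black
        h→e: e is gray → back edge
First back edge: h → e.

h→e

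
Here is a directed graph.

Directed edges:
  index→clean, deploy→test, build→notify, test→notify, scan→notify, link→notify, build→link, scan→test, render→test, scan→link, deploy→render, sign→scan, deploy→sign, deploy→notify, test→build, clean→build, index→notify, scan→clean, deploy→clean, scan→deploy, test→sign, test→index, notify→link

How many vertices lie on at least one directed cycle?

A vertex is on a directed cycle iff it belongs to a strongly connected component of size ≥ 2 (or has a self-loop).
The vertices on cycles are {link, scan, sign, test, deploy, notify, render} — 7 in total.

7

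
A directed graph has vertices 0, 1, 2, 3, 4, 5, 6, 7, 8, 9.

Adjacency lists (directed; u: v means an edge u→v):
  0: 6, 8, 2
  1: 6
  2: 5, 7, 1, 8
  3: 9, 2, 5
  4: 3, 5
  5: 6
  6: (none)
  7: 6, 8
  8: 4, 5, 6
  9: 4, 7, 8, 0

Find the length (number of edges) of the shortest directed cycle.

3

For each vertex v, BFS finds the shortest path from v back to v.
The shortest such closed walk is 4 → 3 → 9 → 4, length 3.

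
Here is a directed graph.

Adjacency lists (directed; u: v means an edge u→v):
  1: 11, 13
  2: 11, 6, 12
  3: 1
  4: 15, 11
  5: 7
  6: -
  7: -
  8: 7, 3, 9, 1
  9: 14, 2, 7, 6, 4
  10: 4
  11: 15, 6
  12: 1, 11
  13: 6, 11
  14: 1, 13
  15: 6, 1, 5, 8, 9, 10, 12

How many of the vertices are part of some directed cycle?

12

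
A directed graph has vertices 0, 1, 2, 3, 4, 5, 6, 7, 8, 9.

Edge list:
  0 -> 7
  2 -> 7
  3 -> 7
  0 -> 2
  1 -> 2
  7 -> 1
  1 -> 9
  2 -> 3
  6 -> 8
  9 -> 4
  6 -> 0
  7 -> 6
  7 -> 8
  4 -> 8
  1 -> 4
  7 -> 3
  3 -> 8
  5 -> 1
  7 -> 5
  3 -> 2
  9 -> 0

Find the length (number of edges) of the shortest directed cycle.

For each vertex v, BFS finds the shortest path from v back to v.
The shortest such closed walk is 3 → 2 → 3, length 2.

2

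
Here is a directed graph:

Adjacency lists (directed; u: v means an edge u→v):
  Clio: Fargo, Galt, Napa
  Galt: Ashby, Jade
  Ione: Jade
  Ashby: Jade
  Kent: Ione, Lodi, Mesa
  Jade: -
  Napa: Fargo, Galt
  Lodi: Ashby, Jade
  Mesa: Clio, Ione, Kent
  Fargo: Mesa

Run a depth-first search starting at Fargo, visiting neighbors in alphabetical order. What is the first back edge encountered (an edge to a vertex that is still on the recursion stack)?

Clio→Fargo

DFS from Fargo (visiting neighbors in alphabetical order); mark gray on enter, black on exit:
Fargo gray
  Mesa gray
    Clio gray
      Clio→Fargo: Fargo is gray → back edge
First back edge: Clio → Fargo.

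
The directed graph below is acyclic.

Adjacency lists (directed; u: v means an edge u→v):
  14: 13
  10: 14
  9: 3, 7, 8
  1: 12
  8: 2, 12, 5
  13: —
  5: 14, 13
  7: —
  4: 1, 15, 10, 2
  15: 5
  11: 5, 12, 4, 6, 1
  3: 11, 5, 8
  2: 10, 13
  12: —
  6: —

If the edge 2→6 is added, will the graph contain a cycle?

Adding 2→6 creates a cycle iff 6 can already reach 2.
Explore from 6: no path reaches 2. The graph stays acyclic.

No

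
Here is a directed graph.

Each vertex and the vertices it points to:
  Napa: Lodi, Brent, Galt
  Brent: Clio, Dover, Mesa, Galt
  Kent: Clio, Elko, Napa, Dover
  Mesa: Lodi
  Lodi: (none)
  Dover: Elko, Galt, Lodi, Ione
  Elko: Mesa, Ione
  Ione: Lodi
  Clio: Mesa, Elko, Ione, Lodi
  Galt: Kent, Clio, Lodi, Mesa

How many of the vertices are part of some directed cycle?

5

A vertex is on a directed cycle iff it belongs to a strongly connected component of size ≥ 2 (or has a self-loop).
The vertices on cycles are {Galt, Kent, Napa, Brent, Dover} — 5 in total.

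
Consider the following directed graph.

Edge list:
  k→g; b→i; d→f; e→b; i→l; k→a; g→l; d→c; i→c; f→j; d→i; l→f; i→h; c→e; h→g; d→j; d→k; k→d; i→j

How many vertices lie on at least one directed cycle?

6

A vertex is on a directed cycle iff it belongs to a strongly connected component of size ≥ 2 (or has a self-loop).
The vertices on cycles are {b, c, d, e, i, k} — 6 in total.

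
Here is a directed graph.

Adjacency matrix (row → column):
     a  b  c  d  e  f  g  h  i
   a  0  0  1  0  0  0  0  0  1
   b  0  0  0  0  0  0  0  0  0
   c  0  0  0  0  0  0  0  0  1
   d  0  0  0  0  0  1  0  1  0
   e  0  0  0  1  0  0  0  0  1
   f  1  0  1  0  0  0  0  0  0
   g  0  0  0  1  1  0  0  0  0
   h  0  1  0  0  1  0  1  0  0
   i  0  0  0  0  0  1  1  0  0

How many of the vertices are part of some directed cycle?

8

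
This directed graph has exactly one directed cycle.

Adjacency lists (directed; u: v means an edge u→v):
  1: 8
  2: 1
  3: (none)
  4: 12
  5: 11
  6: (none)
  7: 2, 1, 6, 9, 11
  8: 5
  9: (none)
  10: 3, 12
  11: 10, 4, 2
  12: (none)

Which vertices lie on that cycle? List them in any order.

DFS with gray/black marking from 11:
11 gray
  10 gray
    3 gray
    3 black
    12 gray
    12 black
  10 black
  4 gray
    4→12: 12 black — skip
  4 black
  2 gray
    1 gray
      8 gray
        5 gray
          5→11: 11 is gray → back edge
Back edge closes the cycle 11 → 2 → 1 → 8 → 5 → 11; its vertices are {1, 2, 5, 8, 11}.

1, 2, 5, 8, 11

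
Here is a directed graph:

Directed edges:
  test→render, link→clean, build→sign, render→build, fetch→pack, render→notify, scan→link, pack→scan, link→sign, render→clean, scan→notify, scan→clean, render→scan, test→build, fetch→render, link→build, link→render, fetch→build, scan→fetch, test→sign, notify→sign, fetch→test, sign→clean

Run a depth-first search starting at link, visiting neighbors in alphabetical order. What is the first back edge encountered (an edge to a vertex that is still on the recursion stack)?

pack→scan

DFS from link (visiting neighbors in alphabetical order); mark gray on enter, black on exit:
link gray
  build gray
    sign gray
      clean gray
      clean black
    sign black
  build black
  link→clean: clean black — skip
  render gray
    render→build: build black — skip
    render→clean: clean black — skip
    notify gray
      notify→sign: sign black — skip
    notify black
    scan gray
      scan→clean: clean black — skip
      fetch gray
        fetch→build: build black — skip
        pack gray
          pack→scan: scan is gray → back edge
First back edge: pack → scan.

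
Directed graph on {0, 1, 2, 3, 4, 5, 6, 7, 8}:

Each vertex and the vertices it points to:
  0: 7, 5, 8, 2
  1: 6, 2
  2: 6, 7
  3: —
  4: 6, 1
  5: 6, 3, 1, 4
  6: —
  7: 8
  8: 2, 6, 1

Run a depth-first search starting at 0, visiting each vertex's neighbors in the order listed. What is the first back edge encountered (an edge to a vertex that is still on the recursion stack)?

2->7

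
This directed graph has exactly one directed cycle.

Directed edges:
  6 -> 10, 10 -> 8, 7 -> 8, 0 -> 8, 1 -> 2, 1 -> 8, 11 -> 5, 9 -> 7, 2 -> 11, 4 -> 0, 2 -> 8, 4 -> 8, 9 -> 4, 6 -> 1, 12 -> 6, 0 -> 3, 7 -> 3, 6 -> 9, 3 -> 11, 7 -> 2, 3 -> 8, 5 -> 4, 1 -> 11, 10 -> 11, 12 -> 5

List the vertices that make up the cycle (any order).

DFS with gray/black marking from 5:
5 gray
  4 gray
    8 gray
    8 black
    0 gray
      0→8: 8 black — skip
      3 gray
        11 gray
          11→5: 5 is gray → back edge
Back edge closes the cycle 5 → 4 → 0 → 3 → 11 → 5; its vertices are {0, 3, 4, 5, 11}.

0, 3, 4, 5, 11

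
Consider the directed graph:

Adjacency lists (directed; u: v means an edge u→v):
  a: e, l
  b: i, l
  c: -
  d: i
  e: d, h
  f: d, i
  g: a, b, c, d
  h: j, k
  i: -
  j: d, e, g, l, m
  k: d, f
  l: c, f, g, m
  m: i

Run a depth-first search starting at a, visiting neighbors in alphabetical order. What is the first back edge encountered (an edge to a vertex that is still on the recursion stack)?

DFS from a (visiting neighbors in alphabetical order); mark gray on enter, black on exit:
a gray
  e gray
    d gray
      i gray
      i black
    d black
    h gray
      j gray
        j→d: d black — skip
        j→e: e is gray → back edge
First back edge: j → e.

j→e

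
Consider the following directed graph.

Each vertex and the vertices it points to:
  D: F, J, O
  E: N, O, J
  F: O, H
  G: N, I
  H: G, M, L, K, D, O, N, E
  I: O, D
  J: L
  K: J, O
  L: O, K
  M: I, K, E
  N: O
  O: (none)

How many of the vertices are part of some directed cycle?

9

A vertex is on a directed cycle iff it belongs to a strongly connected component of size ≥ 2 (or has a self-loop).
The vertices on cycles are {D, F, G, H, I, J, K, L, M} — 9 in total.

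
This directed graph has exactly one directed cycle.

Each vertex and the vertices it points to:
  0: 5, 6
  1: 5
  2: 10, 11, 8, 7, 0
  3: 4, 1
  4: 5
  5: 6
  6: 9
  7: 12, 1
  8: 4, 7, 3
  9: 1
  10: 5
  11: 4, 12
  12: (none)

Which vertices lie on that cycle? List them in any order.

1, 5, 6, 9

DFS with gray/black marking from 6:
6 gray
  9 gray
    1 gray
      5 gray
        5→6: 6 is gray → back edge
Back edge closes the cycle 6 → 9 → 1 → 5 → 6; its vertices are {1, 5, 6, 9}.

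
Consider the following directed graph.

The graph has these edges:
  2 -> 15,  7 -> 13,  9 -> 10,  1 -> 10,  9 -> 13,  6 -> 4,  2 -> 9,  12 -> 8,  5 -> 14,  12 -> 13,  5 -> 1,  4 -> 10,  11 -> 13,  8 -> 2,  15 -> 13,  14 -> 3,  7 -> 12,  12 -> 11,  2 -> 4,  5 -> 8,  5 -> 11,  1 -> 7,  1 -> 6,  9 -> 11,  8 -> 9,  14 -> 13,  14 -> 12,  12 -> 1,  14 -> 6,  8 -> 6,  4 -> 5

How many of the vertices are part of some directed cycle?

A vertex is on a directed cycle iff it belongs to a strongly connected component of size ≥ 2 (or has a self-loop).
The vertices on cycles are {1, 2, 4, 5, 6, 7, 8, 12, 14} — 9 in total.

9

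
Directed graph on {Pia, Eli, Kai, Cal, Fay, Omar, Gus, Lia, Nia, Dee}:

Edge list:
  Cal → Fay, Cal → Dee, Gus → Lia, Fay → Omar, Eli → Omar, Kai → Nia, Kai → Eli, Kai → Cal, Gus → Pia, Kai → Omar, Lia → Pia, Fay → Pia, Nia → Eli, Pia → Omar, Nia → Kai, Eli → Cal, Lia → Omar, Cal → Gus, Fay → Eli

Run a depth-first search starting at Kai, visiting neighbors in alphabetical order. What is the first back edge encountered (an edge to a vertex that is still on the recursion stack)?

DFS from Kai (visiting neighbors in alphabetical order); mark gray on enter, black on exit:
Kai gray
  Cal gray
    Dee gray
    Dee black
    Fay gray
      Eli gray
        Eli→Cal: Cal is gray → back edge
First back edge: Eli → Cal.

Eli→Cal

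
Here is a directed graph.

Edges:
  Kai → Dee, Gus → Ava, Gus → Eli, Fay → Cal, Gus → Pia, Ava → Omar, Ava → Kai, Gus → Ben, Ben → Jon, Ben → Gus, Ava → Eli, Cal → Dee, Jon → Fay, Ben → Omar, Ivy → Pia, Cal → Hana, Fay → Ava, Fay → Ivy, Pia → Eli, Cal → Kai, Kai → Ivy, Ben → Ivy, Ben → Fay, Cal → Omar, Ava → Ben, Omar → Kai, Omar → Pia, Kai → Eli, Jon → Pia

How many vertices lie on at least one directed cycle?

5

A vertex is on a directed cycle iff it belongs to a strongly connected component of size ≥ 2 (or has a self-loop).
The vertices on cycles are {Ava, Ben, Fay, Gus, Jon} — 5 in total.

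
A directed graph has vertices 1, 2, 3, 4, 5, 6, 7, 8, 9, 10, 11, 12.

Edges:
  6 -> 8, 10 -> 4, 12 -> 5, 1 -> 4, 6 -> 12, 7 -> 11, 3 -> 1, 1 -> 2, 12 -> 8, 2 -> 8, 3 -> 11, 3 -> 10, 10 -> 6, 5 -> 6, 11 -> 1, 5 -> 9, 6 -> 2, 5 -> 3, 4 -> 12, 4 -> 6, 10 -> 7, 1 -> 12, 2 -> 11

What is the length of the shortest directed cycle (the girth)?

3

For each vertex v, BFS finds the shortest path from v back to v.
The shortest such closed walk is 5 → 6 → 12 → 5, length 3.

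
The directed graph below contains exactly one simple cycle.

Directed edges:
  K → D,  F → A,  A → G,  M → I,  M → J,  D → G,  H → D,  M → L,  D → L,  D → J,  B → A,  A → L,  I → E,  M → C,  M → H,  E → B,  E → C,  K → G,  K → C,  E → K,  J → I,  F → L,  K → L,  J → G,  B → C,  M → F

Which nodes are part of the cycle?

DFS with gray/black marking from I:
I gray
  E gray
    C gray
    C black
    K gray
      D gray
        L gray
        L black
        J gray
          J→I: I is gray → back edge
Back edge closes the cycle I → E → K → D → J → I; its vertices are {D, E, I, J, K}.

D, E, I, J, K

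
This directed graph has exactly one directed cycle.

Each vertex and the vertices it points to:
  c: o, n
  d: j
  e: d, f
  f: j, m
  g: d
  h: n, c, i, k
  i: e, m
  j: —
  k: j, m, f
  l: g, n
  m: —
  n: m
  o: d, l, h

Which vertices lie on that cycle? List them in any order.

DFS with gray/black marking from c:
c gray
  o gray
    d gray
      j gray
      j black
    d black
    l gray
      g gray
        g→d: d black — skip
      g black
      n gray
        m gray
        m black
      n black
    l black
    h gray
      h→n: n black — skip
      h→c: c is gray → back edge
Back edge closes the cycle c → o → h → c; its vertices are {c, h, o}.

c, h, o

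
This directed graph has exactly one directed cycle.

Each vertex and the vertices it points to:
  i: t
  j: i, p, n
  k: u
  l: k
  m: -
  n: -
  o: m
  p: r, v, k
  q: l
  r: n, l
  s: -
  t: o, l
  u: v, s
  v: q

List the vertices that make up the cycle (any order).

k, l, q, u, v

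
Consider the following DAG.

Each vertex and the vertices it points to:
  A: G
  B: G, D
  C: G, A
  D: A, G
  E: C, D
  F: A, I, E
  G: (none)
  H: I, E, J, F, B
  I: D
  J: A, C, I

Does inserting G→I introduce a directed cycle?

Yes

Adding G→I creates a cycle iff I can already reach G.
Path from I: I → D → G.
So I → … → G → I is a cycle.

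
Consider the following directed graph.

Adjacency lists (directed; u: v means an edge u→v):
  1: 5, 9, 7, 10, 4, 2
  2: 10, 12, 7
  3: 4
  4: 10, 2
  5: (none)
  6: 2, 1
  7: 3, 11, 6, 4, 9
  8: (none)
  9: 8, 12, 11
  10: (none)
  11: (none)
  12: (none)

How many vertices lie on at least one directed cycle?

A vertex is on a directed cycle iff it belongs to a strongly connected component of size ≥ 2 (or has a self-loop).
The vertices on cycles are {1, 2, 3, 4, 6, 7} — 6 in total.

6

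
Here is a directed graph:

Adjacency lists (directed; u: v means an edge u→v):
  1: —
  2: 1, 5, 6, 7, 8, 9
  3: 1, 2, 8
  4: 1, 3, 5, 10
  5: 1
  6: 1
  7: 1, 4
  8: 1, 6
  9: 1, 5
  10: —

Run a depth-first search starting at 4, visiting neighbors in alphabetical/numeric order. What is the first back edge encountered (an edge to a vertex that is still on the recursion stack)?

7→4

DFS from 4 (visiting neighbors in alphabetical/numeric order); mark gray on enter, black on exit:
4 gray
  1 gray
  1 black
  3 gray
    3→1: 1 black — skip
    2 gray
      2→1: 1 black — skip
      5 gray
        5→1: 1 black — skip
      5 black
      6 gray
        6→1: 1 black — skip
      6 black
      7 gray
        7→1: 1 black — skip
        7→4: 4 is gray → back edge
First back edge: 7 → 4.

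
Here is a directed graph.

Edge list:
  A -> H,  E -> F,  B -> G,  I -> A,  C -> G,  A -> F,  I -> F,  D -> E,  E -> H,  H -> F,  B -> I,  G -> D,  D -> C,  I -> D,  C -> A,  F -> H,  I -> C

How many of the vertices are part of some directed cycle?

5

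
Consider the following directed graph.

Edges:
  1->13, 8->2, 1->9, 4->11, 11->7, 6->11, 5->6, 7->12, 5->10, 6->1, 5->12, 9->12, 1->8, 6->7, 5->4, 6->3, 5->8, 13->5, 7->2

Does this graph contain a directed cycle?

Yes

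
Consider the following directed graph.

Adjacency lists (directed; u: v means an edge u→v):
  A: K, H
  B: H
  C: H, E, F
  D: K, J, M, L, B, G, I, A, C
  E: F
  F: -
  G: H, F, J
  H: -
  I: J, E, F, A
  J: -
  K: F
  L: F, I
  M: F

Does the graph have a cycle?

DFS with white/gray/black marking, starting from E:
E gray
  F gray
  F black
E black
A gray
  K gray
    K→F: F black — skip
  K black
  H gray
  H black
A black
B gray
  B→H: H black — skip
B black
C gray
  C→H: H black — skip
  C→E: E black — skip
  C→F: F black — skip
C black
D gray
  D→K: K black — skip
  J gray
  J black
  M gray
    M→F: F black — skip
  M black
  L gray
    L→F: F black — skip
    I gray
      I→J: J black — skip
      I→E: E black — skip
      I→F: F black — skip
      I→A: A black — skip
    I black
  L black
  D→B: B black — skip
  G gray
    G→H: H black — skip
    G→F: F black — skip
    G→J: J black — skip
  G black
  D→I: I black — skip
  D→A: A black — skip
  D→C: C black — skip
D black
Every edge goes to a white or black vertex — no back edge, so the graph is acyclic.

No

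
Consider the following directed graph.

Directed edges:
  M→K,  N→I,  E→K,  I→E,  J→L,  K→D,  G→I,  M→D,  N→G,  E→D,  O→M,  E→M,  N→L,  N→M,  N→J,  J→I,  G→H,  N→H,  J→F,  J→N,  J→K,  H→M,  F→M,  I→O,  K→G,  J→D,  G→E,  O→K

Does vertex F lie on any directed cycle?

No

F lies on a cycle iff there is a path from F back to itself.
Exploring from F, it never reaches itself; equivalently, its strongly connected component is a singleton.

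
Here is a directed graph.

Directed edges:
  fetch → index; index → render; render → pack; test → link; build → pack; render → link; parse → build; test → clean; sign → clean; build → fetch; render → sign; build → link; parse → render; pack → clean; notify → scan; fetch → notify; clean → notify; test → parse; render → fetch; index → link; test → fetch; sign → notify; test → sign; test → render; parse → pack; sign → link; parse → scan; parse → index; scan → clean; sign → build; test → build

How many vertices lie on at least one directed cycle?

8

A vertex is on a directed cycle iff it belongs to a strongly connected component of size ≥ 2 (or has a self-loop).
The vertices on cycles are {scan, sign, build, clean, fetch, index, notify, render} — 8 in total.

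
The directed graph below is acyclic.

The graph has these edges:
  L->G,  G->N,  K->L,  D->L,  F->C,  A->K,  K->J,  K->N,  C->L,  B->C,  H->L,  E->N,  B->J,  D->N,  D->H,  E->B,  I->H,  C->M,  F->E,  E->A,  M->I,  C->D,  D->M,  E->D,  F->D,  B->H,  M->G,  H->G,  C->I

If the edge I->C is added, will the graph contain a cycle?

Adding I→C creates a cycle iff C can already reach I.
Path from C: C → I.
So C → … → I → C is a cycle.

Yes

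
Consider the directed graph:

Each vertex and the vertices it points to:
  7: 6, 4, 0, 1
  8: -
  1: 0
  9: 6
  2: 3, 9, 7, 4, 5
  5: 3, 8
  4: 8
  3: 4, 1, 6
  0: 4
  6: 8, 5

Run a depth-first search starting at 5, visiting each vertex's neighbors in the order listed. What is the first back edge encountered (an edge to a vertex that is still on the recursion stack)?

6->5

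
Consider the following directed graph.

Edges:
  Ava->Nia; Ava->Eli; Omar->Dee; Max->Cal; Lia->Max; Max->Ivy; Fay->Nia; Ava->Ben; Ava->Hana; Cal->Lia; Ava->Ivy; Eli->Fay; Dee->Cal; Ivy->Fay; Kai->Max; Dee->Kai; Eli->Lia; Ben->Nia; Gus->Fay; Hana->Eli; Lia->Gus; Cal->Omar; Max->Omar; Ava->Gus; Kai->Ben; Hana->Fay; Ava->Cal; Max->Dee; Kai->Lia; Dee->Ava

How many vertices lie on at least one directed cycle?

9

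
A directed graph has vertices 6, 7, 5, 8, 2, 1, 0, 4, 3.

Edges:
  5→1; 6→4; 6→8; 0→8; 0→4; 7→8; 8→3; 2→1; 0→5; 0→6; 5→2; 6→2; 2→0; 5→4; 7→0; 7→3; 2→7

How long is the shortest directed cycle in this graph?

3

For each vertex v, BFS finds the shortest path from v back to v.
The shortest such closed walk is 2 → 0 → 5 → 2, length 3.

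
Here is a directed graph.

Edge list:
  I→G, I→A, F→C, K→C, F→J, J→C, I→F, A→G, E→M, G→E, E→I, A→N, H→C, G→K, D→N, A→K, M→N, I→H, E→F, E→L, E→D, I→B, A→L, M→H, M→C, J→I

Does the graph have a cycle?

Yes

DFS with white/gray/black marking, starting from B:
B gray
B black
A gray
  G gray
    E gray
      M gray
        H gray
          C gray
          C black
        H black
        N gray
        N black
        M→C: C black — skip
      M black
      F gray
        J gray
          I gray
            I→H: H black — skip
            I→G: G is gray → back edge
Back edge found, so a cycle exists: G → E → F → J → I → G.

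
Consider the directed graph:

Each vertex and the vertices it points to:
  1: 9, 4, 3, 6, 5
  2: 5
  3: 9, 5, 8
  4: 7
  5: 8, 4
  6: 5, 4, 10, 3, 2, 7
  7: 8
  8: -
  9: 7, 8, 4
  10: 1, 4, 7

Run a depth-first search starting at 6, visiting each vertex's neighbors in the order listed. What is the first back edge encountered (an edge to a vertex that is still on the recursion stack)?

1→6

DFS from 6 (visiting each vertex's neighbors in the order listed); mark gray on enter, black on exit:
6 gray
  5 gray
    8 gray
    8 black
    4 gray
      7 gray
        7→8: 8 black — skip
      7 black
    4 black
  5 black
  6→4: 4 black — skip
  10 gray
    1 gray
      9 gray
        9→7: 7 black — skip
        9→8: 8 black — skip
        9→4: 4 black — skip
      9 black
      1→4: 4 black — skip
      3 gray
        3→9: 9 black — skip
        3→5: 5 black — skip
        3→8: 8 black — skip
      3 black
      1→6: 6 is gray → back edge
First back edge: 1 → 6.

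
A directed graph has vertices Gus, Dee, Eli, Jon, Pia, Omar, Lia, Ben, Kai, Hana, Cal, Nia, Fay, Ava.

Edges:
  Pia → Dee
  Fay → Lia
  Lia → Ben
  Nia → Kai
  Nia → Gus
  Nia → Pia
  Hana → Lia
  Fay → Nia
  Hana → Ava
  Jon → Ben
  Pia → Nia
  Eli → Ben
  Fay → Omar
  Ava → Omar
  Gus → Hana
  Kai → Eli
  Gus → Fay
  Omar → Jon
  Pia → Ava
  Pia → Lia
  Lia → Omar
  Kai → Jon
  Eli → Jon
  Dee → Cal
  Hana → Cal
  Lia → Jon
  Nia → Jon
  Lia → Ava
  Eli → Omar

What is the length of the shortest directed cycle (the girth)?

For each vertex v, BFS finds the shortest path from v back to v.
The shortest such closed walk is Nia → Pia → Nia, length 2.

2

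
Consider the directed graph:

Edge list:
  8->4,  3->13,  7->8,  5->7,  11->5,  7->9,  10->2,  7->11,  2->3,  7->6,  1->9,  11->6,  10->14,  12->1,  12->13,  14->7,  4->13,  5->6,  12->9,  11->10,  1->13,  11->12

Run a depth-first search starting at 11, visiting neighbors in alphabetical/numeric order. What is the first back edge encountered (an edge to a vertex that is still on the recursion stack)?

7->11

DFS from 11 (visiting neighbors in alphabetical/numeric order); mark gray on enter, black on exit:
11 gray
  5 gray
    6 gray
    6 black
    7 gray
      7→6: 6 black — skip
      8 gray
        4 gray
          13 gray
          13 black
        4 black
      8 black
      9 gray
      9 black
      7→11: 11 is gray → back edge
First back edge: 7 → 11.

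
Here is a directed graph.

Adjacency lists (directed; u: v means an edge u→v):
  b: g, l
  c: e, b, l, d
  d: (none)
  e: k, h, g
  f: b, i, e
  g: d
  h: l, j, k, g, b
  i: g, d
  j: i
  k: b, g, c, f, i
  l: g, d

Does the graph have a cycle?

Yes

DFS with white/gray/black marking, starting from l:
l gray
  g gray
    d gray
    d black
  g black
  l→d: d black — skip
l black
b gray
  b→g: g black — skip
  b→l: l black — skip
b black
c gray
  e gray
    k gray
      k→b: b black — skip
      k→g: g black — skip
      k→c: c is gray → back edge
Back edge found, so a cycle exists: c → e → k → c.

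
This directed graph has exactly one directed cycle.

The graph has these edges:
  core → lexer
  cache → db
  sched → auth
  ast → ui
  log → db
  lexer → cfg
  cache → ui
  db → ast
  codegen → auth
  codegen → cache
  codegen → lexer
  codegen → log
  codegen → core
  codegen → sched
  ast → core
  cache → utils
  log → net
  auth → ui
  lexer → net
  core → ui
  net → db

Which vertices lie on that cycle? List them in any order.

db, ast, net, core, lexer

DFS with gray/black marking from lexer:
lexer gray
  cfg gray
  cfg black
  net gray
    db gray
      ast gray
        ui gray
        ui black
        core gray
          core→ui: ui black — skip
          core→lexer: lexer is gray → back edge
Back edge closes the cycle lexer → net → db → ast → core → lexer; its vertices are {db, ast, net, core, lexer}.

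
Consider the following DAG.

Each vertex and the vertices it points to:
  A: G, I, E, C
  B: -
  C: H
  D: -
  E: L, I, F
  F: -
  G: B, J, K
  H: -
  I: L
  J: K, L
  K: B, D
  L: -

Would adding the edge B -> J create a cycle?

Adding B→J creates a cycle iff J can already reach B.
Path from J: J → K → B.
So J → … → B → J is a cycle.

Yes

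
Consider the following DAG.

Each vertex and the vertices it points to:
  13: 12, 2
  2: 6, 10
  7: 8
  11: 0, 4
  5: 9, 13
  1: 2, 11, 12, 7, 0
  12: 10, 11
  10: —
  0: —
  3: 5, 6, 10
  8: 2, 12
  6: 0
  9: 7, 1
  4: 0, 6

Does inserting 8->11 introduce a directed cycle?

No

Adding 8→11 creates a cycle iff 11 can already reach 8.
Explore from 11: no path reaches 8. The graph stays acyclic.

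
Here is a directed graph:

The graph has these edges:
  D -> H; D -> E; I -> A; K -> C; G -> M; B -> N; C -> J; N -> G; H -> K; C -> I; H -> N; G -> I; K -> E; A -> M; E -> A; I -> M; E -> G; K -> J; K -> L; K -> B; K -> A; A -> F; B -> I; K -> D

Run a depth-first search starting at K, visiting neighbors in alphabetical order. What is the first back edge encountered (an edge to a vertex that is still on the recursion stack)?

DFS from K (visiting neighbors in alphabetical order); mark gray on enter, black on exit:
K gray
  A gray
    F gray
    F black
    M gray
    M black
  A black
  B gray
    I gray
      I→A: A black — skip
      I→M: M black — skip
    I black
    N gray
      G gray
        G→I: I black — skip
        G→M: M black — skip
      G black
    N black
  B black
  C gray
    C→I: I black — skip
    J gray
    J black
  C black
  D gray
    E gray
      E→A: A black — skip
      E→G: G black — skip
    E black
    H gray
      H→K: K is gray → back edge
First back edge: H → K.

H->K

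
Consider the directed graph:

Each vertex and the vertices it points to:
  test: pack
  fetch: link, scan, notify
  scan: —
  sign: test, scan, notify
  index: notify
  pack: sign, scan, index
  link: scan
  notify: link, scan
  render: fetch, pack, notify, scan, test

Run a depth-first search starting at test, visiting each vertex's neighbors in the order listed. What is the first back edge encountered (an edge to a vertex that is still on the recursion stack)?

sign→test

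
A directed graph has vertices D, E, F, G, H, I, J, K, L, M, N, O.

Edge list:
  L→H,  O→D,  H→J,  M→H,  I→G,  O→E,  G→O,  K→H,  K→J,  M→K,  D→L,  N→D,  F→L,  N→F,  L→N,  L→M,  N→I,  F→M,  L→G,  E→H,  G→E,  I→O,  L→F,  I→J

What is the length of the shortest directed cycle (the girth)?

For each vertex v, BFS finds the shortest path from v back to v.
The shortest such closed walk is F → L → F, length 2.

2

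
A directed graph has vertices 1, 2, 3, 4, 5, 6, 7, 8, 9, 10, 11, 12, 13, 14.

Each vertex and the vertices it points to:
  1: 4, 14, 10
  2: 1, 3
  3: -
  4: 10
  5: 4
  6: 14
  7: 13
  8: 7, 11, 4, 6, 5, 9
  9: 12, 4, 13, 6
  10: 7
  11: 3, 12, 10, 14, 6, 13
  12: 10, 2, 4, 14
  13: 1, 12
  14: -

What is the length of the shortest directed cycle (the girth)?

For each vertex v, BFS finds the shortest path from v back to v.
The shortest such closed walk is 12 → 10 → 7 → 13 → 12, length 4.

4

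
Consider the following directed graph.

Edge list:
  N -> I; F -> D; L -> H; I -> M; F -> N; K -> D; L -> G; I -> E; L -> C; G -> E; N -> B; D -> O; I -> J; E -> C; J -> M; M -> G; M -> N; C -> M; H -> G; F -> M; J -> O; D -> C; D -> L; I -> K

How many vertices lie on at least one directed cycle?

11

A vertex is on a directed cycle iff it belongs to a strongly connected component of size ≥ 2 (or has a self-loop).
The vertices on cycles are {C, D, E, G, H, I, J, K, L, M, N} — 11 in total.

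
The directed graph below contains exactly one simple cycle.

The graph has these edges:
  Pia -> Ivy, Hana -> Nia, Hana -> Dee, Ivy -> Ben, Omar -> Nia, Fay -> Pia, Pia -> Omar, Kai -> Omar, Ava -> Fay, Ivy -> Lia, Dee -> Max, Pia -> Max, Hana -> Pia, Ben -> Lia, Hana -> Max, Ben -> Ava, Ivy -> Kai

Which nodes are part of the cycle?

DFS with gray/black marking from Pia:
Pia gray
  Ivy gray
    Kai gray
      Omar gray
        Nia gray
        Nia black
      Omar black
    Kai black
    Lia gray
    Lia black
    Ben gray
      Ben→Lia: Lia black — skip
      Ava gray
        Fay gray
          Fay→Pia: Pia is gray → back edge
Back edge closes the cycle Pia → Ivy → Ben → Ava → Fay → Pia; its vertices are {Ava, Ben, Fay, Ivy, Pia}.

Ava, Ben, Fay, Ivy, Pia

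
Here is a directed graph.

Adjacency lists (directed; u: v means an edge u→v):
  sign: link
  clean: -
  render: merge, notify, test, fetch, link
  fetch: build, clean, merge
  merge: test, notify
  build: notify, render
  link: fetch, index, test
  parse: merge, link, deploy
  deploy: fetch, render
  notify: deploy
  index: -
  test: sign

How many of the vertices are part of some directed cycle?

9

A vertex is on a directed cycle iff it belongs to a strongly connected component of size ≥ 2 (or has a self-loop).
The vertices on cycles are {link, sign, test, build, fetch, merge, deploy, notify, render} — 9 in total.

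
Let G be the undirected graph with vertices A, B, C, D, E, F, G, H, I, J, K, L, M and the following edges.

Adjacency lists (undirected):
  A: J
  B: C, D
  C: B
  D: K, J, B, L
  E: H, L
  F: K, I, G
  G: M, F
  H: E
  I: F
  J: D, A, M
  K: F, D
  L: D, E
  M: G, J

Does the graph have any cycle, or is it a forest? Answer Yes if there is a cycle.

DFS, tracking each vertex's parent; an edge to a visited non-parent vertex closes a cycle.
Start from H:
visit H (parent –)
  visit E (parent H)
    E–H: parent, skip
    visit L (parent E)
      visit D (parent L)
        visit K (parent D)
          visit F (parent K)
            F–K: parent, skip
            visit I (parent F)
              I–F: parent, skip
            visit G (parent F)
              visit M (parent G)
                M–G: parent, skip
                visit J (parent M)
                  J–D: D visited and ≠ parent → cycle
Cycle: D – K – F – G – M – J – D.

Yes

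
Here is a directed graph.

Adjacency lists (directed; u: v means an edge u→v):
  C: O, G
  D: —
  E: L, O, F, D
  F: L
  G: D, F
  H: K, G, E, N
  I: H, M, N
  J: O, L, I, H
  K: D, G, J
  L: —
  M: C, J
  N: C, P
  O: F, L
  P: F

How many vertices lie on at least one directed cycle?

A vertex is on a directed cycle iff it belongs to a strongly connected component of size ≥ 2 (or has a self-loop).
The vertices on cycles are {H, I, J, K, M} — 5 in total.

5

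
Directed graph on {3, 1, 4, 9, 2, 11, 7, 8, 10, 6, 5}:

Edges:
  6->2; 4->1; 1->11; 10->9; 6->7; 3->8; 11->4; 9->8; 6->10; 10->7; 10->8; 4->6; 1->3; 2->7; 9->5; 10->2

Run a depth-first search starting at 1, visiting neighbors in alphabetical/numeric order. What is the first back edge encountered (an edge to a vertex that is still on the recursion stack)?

DFS from 1 (visiting neighbors in alphabetical/numeric order); mark gray on enter, black on exit:
1 gray
  3 gray
    8 gray
    8 black
  3 black
  11 gray
    4 gray
      4→1: 1 is gray → back edge
First back edge: 4 → 1.

4->1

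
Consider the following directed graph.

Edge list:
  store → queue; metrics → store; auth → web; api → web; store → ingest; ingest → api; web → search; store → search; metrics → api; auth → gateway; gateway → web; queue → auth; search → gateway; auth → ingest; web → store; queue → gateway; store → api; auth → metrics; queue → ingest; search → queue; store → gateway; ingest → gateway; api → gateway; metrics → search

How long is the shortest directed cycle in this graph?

3

For each vertex v, BFS finds the shortest path from v back to v.
The shortest such closed walk is search → gateway → web → search, length 3.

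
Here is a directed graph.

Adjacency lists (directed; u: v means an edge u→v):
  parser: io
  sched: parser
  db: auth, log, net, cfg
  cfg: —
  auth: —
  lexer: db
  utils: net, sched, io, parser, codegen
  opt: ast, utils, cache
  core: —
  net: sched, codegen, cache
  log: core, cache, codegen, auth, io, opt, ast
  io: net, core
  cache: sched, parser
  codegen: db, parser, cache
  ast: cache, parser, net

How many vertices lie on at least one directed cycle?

A vertex is on a directed cycle iff it belongs to a strongly connected component of size ≥ 2 (or has a self-loop).
The vertices on cycles are {db, io, ast, log, net, opt, cache, sched, utils, parser, codegen} — 11 in total.

11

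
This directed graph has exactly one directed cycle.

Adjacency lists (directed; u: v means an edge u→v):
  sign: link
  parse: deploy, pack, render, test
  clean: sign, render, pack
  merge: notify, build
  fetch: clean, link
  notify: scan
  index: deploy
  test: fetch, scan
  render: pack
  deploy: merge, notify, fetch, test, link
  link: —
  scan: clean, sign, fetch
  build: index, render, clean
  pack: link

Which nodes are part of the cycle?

DFS with gray/black marking from deploy:
deploy gray
  merge gray
    notify gray
      scan gray
        clean gray
          sign gray
            link gray
            link black
          sign black
          render gray
            pack gray
              pack→link: link black — skip
            pack black
          render black
          clean→pack: pack black — skip
        clean black
        scan→sign: sign black — skip
        fetch gray
          fetch→clean: clean black — skip
          fetch→link: link black — skip
        fetch black
      scan black
    notify black
    build gray
      index gray
        index→deploy: deploy is gray → back edge
Back edge closes the cycle deploy → merge → build → index → deploy; its vertices are {build, index, merge, deploy}.

build, index, merge, deploy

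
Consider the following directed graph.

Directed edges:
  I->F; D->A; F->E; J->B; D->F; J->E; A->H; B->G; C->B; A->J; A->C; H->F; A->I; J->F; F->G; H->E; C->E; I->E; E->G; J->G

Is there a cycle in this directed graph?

No

DFS with white/gray/black marking, starting from E:
E gray
  G gray
  G black
E black
A gray
  H gray
    H→E: E black — skip
    F gray
      F→E: E black — skip
      F→G: G black — skip
    F black
  H black
  I gray
    I→E: E black — skip
    I→F: F black — skip
  I black
  J gray
    B gray
      B→G: G black — skip
    B black
    J→F: F black — skip
    J→G: G black — skip
    J→E: E black — skip
  J black
  C gray
    C→E: E black — skip
    C→B: B black — skip
  C black
A black
D gray
  D→A: A black — skip
  D→F: F black — skip
D black
Every edge goes to a white or black vertex — no back edge, so the graph is acyclic.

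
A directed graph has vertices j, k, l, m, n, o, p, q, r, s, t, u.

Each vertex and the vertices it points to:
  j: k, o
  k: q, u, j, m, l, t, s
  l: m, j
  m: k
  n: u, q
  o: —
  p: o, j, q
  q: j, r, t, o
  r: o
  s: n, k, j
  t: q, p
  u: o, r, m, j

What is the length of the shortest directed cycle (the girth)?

2

For each vertex v, BFS finds the shortest path from v back to v.
The shortest such closed walk is k → j → k, length 2.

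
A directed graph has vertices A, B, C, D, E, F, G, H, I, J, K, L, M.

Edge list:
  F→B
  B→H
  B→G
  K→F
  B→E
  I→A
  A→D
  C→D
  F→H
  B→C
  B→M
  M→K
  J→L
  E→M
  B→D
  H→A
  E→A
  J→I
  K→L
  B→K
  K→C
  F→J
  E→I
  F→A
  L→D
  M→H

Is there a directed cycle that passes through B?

Yes

B is on a cycle iff B can reach itself via ≥1 edge.
B → K → F → B — yes.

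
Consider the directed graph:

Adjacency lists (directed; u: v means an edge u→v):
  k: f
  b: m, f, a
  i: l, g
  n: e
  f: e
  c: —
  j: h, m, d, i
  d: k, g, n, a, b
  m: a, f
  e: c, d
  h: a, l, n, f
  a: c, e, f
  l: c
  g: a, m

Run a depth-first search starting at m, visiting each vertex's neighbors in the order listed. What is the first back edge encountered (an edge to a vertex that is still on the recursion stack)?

f->e

DFS from m (visiting each vertex's neighbors in the order listed); mark gray on enter, black on exit:
m gray
  a gray
    c gray
    c black
    e gray
      e→c: c black — skip
      d gray
        k gray
          f gray
            f→e: e is gray → back edge
First back edge: f → e.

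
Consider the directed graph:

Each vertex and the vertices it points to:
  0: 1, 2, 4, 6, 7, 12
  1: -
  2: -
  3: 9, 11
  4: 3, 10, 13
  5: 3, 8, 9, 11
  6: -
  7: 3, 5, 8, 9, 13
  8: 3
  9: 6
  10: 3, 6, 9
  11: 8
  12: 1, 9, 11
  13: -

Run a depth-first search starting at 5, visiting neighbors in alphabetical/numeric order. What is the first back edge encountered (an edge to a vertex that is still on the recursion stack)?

8->3

DFS from 5 (visiting neighbors in alphabetical/numeric order); mark gray on enter, black on exit:
5 gray
  3 gray
    9 gray
      6 gray
      6 black
    9 black
    11 gray
      8 gray
        8→3: 3 is gray → back edge
First back edge: 8 → 3.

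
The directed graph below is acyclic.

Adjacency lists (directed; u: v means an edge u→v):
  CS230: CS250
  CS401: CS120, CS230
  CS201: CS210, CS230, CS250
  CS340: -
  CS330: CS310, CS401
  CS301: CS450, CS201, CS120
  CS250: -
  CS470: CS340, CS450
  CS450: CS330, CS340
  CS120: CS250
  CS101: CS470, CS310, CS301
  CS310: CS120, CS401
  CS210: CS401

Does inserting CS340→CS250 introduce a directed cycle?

Adding CS340→CS250 creates a cycle iff CS250 can already reach CS340.
Explore from CS250: no path reaches CS340. The graph stays acyclic.

No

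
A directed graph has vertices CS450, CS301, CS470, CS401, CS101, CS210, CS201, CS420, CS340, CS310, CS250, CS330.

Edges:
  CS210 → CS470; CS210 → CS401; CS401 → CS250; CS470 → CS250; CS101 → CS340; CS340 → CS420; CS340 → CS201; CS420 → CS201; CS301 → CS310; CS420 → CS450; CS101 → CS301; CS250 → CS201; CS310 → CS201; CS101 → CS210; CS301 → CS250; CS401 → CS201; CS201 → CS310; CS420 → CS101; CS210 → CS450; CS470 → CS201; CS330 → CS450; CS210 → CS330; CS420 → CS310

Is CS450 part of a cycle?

CS450 lies on a cycle iff there is a path from CS450 back to itself.
Exploring from CS450, it never reaches itself; equivalently, its strongly connected component is a singleton.

No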